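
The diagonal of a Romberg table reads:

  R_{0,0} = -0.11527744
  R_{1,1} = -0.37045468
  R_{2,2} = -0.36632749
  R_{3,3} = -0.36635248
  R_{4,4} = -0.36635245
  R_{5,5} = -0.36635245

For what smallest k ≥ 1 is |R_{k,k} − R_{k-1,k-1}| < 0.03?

|R_{1,1} − R_{0,0}| = 0.25517724 ≥ 0.03
|R_{2,2} − R_{1,1}| = 0.00412719 < 0.03

k = 2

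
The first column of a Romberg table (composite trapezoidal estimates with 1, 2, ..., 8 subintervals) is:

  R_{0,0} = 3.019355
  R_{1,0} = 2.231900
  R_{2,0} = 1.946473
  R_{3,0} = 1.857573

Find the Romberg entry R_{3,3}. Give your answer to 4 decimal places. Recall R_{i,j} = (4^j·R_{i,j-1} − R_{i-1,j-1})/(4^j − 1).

1.8261

Richardson extrapolation on the trapezoidal column (denominator 4−1=3):
R_{1,1} = (4·2.231900 − 3.019355) / 3 = 1.969415
R_{2,1} = (4·1.946473 − 2.231900) / 3 = 1.851331
R_{3,1} = 1.857573 + (1.857573 − 1.946473)/3 = 1.827940
R_{2,2} = 1.851331 + (1.851331 − 1.969415)/15 = 1.843459
R_{3,2} = (16·1.827940 − 1.851331) / 15 = 1.826381
R_{3,3} = 1.826381 + (1.826381 − 1.843459)/63 = 1.826110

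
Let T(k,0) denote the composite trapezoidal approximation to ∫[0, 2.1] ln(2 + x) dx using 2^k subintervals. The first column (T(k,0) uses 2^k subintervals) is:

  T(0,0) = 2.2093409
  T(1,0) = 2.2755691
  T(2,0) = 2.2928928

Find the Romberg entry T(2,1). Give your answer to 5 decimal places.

2.29867

T(2,1) = 2.2928928 + (2.2928928 − 2.2755691)/3 = 2.2986674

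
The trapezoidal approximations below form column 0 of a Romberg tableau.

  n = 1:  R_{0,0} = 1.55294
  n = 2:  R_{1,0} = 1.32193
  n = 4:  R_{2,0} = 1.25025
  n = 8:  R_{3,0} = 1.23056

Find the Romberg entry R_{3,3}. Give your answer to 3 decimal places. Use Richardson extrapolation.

1.224

Richardson extrapolation on the trapezoidal column (denominator 4−1=3):
R_{1,1} = 1.32193 + (1.32193 − 1.55294)/3 = 1.24493
R_{2,1} = (4·1.25025 − 1.32193) / 3 = 1.22636
R_{3,1} = 1.23056 + (1.23056 − 1.25025)/3 = 1.22400
R_{2,2} = (16·1.22636 − 1.24493) / 15 = 1.22512
R_{3,2} = 1.22400 + (1.22400 − 1.22636)/15 = 1.22384
R_{3,3} = (64·1.22384 − 1.22512) / 63 = 1.22382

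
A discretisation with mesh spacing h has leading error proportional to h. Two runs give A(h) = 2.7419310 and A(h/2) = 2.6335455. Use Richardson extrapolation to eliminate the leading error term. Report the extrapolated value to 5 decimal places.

2.52516

Extrapolated value = (2·A(h/2) − A(h)) / (2 − 1)
= (2·2.6335455 − 2.7419310) / 1
= 2.5251600 / 1 = 2.5251600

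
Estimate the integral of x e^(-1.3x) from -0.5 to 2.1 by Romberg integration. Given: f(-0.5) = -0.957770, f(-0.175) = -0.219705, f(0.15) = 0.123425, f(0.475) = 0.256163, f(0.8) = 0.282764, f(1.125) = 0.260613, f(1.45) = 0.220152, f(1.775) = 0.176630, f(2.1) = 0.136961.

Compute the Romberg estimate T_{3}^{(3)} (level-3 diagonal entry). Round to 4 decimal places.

T_{0}^{(0)} (trapezoid, 1 panel, h=2.6000): -1.067052
T_{1}^{(0)} (trapezoid, 2 panels, h=1.3000): -0.165933
T_{2}^{(0)} (trapezoid, 4 panels, h=0.6500): 0.140359
T_{3}^{(0)} (trapezoid, 8 panels, h=0.3250): 0.224132
T_{1}^{(1)} = -0.165933 + (-0.165933 − (-1.067052))/3 = 0.134440
T_{2}^{(1)} = 0.140359 + (0.140359 − (-0.165933))/3 = 0.242456
T_{3}^{(1)} = 0.224132 + (0.224132 − 0.140359)/3 = 0.252056
T_{2}^{(2)} = 0.242456 + (0.242456 − 0.134440)/15 = 0.249657
T_{3}^{(2)} = 0.252056 + (0.252056 − 0.242456)/15 = 0.252696
T_{3}^{(3)} = 0.252696 + (0.252696 − 0.249657)/63 = 0.252744

0.2527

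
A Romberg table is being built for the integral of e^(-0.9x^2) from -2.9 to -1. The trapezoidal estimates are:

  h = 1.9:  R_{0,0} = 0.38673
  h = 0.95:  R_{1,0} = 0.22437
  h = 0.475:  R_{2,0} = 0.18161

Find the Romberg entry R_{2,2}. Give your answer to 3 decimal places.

0.167

Richardson extrapolation on the trapezoidal column (denominator 4−1=3):
R_{1,1} = (4·0.22437 − 0.38673) / 3 = 0.17025
R_{2,1} = 0.18161 + (0.18161 − 0.22437)/3 = 0.16736
R_{2,2} = (16·0.16736 − 0.17025) / 15 = 0.16717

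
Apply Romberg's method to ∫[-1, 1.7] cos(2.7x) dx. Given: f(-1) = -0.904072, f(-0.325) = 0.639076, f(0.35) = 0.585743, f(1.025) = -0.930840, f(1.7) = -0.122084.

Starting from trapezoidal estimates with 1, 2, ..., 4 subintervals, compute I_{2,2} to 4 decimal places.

I_{0,0} (trapezoid, 1 panel, h=2.7000): -1.385311
I_{1,0} (trapezoid, 2 panels, h=1.3500): 0.098098
I_{2,0} (trapezoid, 4 panels, h=0.6750): -0.147892
I_{1,1} = 0.098098 + (0.098098 − (-1.385311))/3 = 0.592568
I_{2,1} = -0.147892 + (-0.147892 − 0.098098)/3 = -0.229889
I_{2,2} = -0.229889 + (-0.229889 − 0.592568)/15 = -0.284719

-0.2847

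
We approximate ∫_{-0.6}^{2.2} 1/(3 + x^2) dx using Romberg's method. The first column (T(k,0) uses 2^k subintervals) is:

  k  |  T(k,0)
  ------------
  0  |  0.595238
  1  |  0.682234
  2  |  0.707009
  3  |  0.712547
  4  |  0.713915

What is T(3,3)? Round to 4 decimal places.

Richardson extrapolation on the trapezoidal column (denominator 4−1=3):
T(1,1) = (4·0.682234 − 0.595238) / 3 = 0.711233
T(2,1) = (4·0.707009 − 0.682234) / 3 = 0.715267
T(3,1) = 0.712547 + (0.712547 − 0.707009)/3 = 0.714393
T(2,2) = 0.715267 + (0.715267 − 0.711233)/15 = 0.715536
T(3,2) = 0.714393 + (0.714393 − 0.715267)/15 = 0.714335
T(3,3) = 0.714335 + (0.714335 − 0.715536)/63 = 0.714316
(Column j=1 coincides with Simpson's rule on the same nodes.)

0.7143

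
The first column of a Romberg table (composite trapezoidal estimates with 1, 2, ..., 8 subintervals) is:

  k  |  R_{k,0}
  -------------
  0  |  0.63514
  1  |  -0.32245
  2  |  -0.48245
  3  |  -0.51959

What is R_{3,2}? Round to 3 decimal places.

Richardson extrapolation on the trapezoidal column (denominator 4−1=3):
R_{2,1} = (4·(-0.48245) − (-0.32245)) / 3 = -0.53578
R_{3,1} = -0.51959 + (-0.51959 − (-0.48245))/3 = -0.53197
R_{3,2} = -0.53197 + (-0.53197 − (-0.53578))/15 = -0.53172

-0.532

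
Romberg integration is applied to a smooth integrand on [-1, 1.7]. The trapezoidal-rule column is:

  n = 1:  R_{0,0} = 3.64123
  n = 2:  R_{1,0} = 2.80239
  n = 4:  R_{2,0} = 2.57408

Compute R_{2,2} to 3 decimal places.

Richardson extrapolation on the trapezoidal column (denominator 4−1=3):
R_{1,1} = 2.80239 + (2.80239 − 3.64123)/3 = 2.52278
R_{2,1} = 2.57408 + (2.57408 − 2.80239)/3 = 2.49798
R_{2,2} = (16·2.49798 − 2.52278) / 15 = 2.49633
(Column j=1 coincides with Simpson's rule on the same nodes.)

2.496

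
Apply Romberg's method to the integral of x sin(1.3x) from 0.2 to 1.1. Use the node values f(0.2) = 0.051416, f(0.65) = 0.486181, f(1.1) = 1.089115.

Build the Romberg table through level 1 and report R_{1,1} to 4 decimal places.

R_{0,0} (trapezoid, 1 panel, h=0.9000): 0.513239
R_{1,0} (trapezoid, 2 panels, h=0.4500): 0.475401
R_{1,1} = 0.475401 + (0.475401 − 0.513239)/3 = 0.462788

0.4628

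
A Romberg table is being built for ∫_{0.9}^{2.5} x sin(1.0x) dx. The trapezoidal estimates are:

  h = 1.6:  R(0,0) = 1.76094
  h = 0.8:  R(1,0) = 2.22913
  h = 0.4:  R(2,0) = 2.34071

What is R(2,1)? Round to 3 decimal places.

R(2,1) = (4·2.34071 − 2.22913) / 3 = 2.37790
(Column j=1 coincides with Simpson's rule on the same nodes.)

2.378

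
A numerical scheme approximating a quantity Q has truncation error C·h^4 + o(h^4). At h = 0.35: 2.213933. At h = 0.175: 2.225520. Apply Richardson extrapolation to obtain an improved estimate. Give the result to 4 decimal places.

2.2263

The leading error scales as h^4; refining by a factor of 2 reduces it by 2^4 = 16.
Extrapolated value = (16·A(h/2) − A(h)) / (16 − 1)
= (16·2.225520 − 2.213933) / 15
= 33.394387 / 15 = 2.226292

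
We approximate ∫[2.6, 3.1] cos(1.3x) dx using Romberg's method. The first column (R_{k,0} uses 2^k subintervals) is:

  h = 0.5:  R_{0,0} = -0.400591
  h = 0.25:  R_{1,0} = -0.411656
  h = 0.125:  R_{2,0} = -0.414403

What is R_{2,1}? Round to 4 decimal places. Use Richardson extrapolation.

-0.4153

Richardson extrapolation on the trapezoidal column (denominator 4−1=3):
R_{2,1} = (4·(-0.414403) − (-0.411656)) / 3 = -0.415319
(Column j=1 coincides with Simpson's rule on the same nodes.)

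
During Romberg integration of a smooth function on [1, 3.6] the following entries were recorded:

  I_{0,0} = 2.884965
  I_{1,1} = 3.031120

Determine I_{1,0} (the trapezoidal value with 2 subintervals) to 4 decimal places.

2.9946

From I_{1,1} = (4·I_{1,0} − I_{0,0})/3, solve for I_{1,0}:
4·I_{1,0} = 3·3.031120 + 2.884965 = 11.978325
I_{1,0} = 2.994581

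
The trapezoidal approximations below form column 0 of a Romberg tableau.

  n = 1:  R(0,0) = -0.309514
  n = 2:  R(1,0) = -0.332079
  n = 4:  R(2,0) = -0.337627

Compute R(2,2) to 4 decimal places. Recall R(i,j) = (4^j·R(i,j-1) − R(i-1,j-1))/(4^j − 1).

-0.3395

Richardson extrapolation on the trapezoidal column (denominator 4−1=3):
R(1,1) = (4·(-0.332079) − (-0.309514)) / 3 = -0.339601
R(2,1) = (4·(-0.337627) − (-0.332079)) / 3 = -0.339476
R(2,2) = (16·(-0.339476) − (-0.339601)) / 15 = -0.339468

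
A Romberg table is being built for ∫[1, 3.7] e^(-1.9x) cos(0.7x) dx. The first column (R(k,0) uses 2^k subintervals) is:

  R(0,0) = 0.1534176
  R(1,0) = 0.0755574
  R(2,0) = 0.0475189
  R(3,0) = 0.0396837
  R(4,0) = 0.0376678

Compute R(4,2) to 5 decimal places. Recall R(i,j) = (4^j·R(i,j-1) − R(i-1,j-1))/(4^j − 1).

Richardson extrapolation on the trapezoidal column (denominator 4−1=3):
R(3,1) = (4·0.0396837 − 0.0475189) / 3 = 0.0370720
R(4,1) = 0.0376678 + (0.0376678 − 0.0396837)/3 = 0.0369958
R(4,2) = 0.0369958 + (0.0369958 − 0.0370720)/15 = 0.0369907

0.03699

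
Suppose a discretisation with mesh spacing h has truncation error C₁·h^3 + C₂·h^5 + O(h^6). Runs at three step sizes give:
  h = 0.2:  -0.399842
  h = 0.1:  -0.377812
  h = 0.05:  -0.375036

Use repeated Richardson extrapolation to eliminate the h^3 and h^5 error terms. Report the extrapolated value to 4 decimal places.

First eliminate the h^3 term (factor 2^3 = 8):
  B₁ = (8·(-0.377812) − (-0.399842))/7 = -0.374665
  B₂ = (8·(-0.375036) − (-0.377812))/7 = -0.374639
Then eliminate the h^5 term (factor 2^5 = 32):
  (32·(-0.374639) − (-0.374665))/31 = -0.374638

-0.3746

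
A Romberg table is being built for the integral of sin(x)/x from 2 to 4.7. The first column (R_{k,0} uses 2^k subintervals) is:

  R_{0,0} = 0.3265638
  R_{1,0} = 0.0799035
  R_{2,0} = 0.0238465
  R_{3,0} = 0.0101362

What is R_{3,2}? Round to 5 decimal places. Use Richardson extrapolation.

Richardson extrapolation on the trapezoidal column (denominator 4−1=3):
R_{2,1} = 0.0238465 + (0.0238465 − 0.0799035)/3 = 0.0051608
R_{3,1} = (4·0.0101362 − 0.0238465) / 3 = 0.0055661
R_{3,2} = 0.0055661 + (0.0055661 − 0.0051608)/15 = 0.0055931

0.00559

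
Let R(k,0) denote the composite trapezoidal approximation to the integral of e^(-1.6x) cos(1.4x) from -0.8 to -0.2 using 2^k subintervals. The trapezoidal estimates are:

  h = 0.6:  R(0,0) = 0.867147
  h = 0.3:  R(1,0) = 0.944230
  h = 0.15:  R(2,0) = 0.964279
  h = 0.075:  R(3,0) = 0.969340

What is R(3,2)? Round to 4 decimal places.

R(2,1) = 0.964279 + (0.964279 − 0.944230)/3 = 0.970962
R(3,1) = 0.969340 + (0.969340 − 0.964279)/3 = 0.971027
R(3,2) = 0.971027 + (0.971027 − 0.970962)/15 = 0.971031

0.9710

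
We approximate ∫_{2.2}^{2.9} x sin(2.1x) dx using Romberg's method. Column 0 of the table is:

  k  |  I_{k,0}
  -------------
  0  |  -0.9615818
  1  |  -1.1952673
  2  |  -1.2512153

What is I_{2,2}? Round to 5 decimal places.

-1.26964

I_{1,1} = (4·(-1.1952673) − (-0.9615818)) / 3 = -1.2731625
I_{2,1} = -1.2512153 + (-1.2512153 − (-1.1952673))/3 = -1.2698646
I_{2,2} = -1.2698646 + (-1.2698646 − (-1.2731625))/15 = -1.2696447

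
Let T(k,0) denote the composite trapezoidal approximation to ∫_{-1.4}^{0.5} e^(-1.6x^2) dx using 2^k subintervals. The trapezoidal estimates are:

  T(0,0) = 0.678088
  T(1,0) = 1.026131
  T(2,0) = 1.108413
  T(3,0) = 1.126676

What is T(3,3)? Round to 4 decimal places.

1.1325

Richardson extrapolation on the trapezoidal column (denominator 4−1=3):
T(1,1) = (4·1.026131 − 0.678088) / 3 = 1.142145
T(2,1) = (4·1.108413 − 1.026131) / 3 = 1.135840
T(3,1) = 1.126676 + (1.126676 − 1.108413)/3 = 1.132764
T(2,2) = (16·1.135840 − 1.142145) / 15 = 1.135420
T(3,2) = (16·1.132764 − 1.135840) / 15 = 1.132559
T(3,3) = (64·1.132559 − 1.135420) / 63 = 1.132514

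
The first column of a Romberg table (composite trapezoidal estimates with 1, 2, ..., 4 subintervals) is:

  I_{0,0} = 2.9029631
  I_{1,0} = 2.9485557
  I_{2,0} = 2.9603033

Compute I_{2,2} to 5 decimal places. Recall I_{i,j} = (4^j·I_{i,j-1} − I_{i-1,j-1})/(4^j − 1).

I_{1,1} = (4·2.9485557 − 2.9029631) / 3 = 2.9637532
I_{2,1} = 2.9603033 + (2.9603033 − 2.9485557)/3 = 2.9642192
I_{2,2} = (16·2.9642192 − 2.9637532) / 15 = 2.9642503
(Column j=1 coincides with Simpson's rule on the same nodes.)

2.96425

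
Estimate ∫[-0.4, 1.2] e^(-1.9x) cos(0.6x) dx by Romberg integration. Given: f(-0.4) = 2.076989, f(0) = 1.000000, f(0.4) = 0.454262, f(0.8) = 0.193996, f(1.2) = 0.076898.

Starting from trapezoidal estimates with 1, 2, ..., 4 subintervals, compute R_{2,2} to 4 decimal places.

R_{0,0} (trapezoid, 1 panel, h=1.6000): 1.723110
R_{1,0} (trapezoid, 2 panels, h=0.8000): 1.224964
R_{2,0} (trapezoid, 4 panels, h=0.4000): 1.090081
R_{1,1} = 1.224964 + (1.224964 − 1.723110)/3 = 1.058915
R_{2,1} = 1.090081 + (1.090081 − 1.224964)/3 = 1.045120
R_{2,2} = 1.045120 + (1.045120 − 1.058915)/15 = 1.044200

1.0442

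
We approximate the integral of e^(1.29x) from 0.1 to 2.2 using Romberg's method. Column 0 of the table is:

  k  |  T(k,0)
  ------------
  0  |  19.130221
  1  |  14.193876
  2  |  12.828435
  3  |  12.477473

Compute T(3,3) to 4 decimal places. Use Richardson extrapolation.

Richardson extrapolation on the trapezoidal column (denominator 4−1=3):
T(1,1) = 14.193876 + (14.193876 − 19.130221)/3 = 12.548428
T(2,1) = (4·12.828435 − 14.193876) / 3 = 12.373288
T(3,1) = 12.477473 + (12.477473 − 12.828435)/3 = 12.360486
T(2,2) = 12.373288 + (12.373288 − 12.548428)/15 = 12.361612
T(3,2) = 12.360486 + (12.360486 − 12.373288)/15 = 12.359633
T(3,3) = (64·12.359633 − 12.361612) / 63 = 12.359602

12.3596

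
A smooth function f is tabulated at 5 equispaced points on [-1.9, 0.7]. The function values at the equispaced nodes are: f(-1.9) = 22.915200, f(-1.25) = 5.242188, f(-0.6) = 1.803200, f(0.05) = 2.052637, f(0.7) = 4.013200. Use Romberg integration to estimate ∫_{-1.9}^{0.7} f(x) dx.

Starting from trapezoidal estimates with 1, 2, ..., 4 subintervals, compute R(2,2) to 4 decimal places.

R(0,0) (trapezoid, 1 panel, h=2.6000): 35.006920
R(1,0) (trapezoid, 2 panels, h=1.3000): 19.847620
R(2,0) (trapezoid, 4 panels, h=0.6500): 14.665446
R(1,1) = 19.847620 + (19.847620 − 35.006920)/3 = 14.794520
R(2,1) = 14.665446 + (14.665446 − 19.847620)/3 = 12.938055
R(2,2) = 12.938055 + (12.938055 − 14.794520)/15 = 12.814291

12.8143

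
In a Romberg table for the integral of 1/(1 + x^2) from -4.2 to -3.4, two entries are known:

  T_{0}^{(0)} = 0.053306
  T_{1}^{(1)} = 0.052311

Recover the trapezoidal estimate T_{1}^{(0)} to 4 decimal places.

0.0526

From T_{1}^{(1)} = (4·T_{1}^{(0)} − T_{0}^{(0)})/3, solve for T_{1}^{(0)}:
4·T_{1}^{(0)} = 3·0.052311 + 0.053306 = 0.210239
T_{1}^{(0)} = 0.052560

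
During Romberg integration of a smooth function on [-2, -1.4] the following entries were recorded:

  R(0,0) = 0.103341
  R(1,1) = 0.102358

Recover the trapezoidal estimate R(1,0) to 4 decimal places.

From R(1,1) = (4·R(1,0) − R(0,0))/3, solve for R(1,0):
4·R(1,0) = 3·0.102358 + 0.103341 = 0.410415
R(1,0) = 0.102604

0.1026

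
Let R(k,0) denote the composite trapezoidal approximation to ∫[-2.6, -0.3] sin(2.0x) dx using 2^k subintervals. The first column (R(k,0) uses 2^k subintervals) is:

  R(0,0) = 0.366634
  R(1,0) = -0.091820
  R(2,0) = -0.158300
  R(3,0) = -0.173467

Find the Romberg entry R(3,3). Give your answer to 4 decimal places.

-0.1784

Richardson extrapolation on the trapezoidal column (denominator 4−1=3):
R(1,1) = -0.091820 + (-0.091820 − 0.366634)/3 = -0.244638
R(2,1) = -0.158300 + (-0.158300 − (-0.091820))/3 = -0.180460
R(3,1) = -0.173467 + (-0.173467 − (-0.158300))/3 = -0.178523
R(2,2) = -0.180460 + (-0.180460 − (-0.244638))/15 = -0.176181
R(3,2) = (16·(-0.178523) − (-0.180460)) / 15 = -0.178394
R(3,3) = -0.178394 + (-0.178394 − (-0.176181))/63 = -0.178429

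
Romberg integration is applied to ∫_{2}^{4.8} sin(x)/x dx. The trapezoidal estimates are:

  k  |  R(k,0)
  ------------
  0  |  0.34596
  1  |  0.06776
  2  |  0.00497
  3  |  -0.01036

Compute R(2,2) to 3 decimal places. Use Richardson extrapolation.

Richardson extrapolation on the trapezoidal column (denominator 4−1=3):
R(1,1) = 0.06776 + (0.06776 − 0.34596)/3 = -0.02497
R(2,1) = 0.00497 + (0.00497 − 0.06776)/3 = -0.01596
R(2,2) = (16·(-0.01596) − (-0.02497)) / 15 = -0.01536

-0.015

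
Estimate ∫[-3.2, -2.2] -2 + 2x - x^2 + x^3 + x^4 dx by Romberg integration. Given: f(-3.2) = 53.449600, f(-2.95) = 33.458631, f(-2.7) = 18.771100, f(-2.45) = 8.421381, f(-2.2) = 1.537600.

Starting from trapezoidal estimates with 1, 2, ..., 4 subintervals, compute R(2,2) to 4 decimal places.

R(0,0) (trapezoid, 1 panel, h=1.0000): 27.493600
R(1,0) (trapezoid, 2 panels, h=0.5000): 23.132350
R(2,0) (trapezoid, 4 panels, h=0.2500): 22.036178
R(1,1) = 23.132350 + (23.132350 − 27.493600)/3 = 21.678600
R(2,1) = 22.036178 + (22.036178 − 23.132350)/3 = 21.670787
R(2,2) = 21.670787 + (21.670787 − 21.678600)/15 = 21.670266

21.6703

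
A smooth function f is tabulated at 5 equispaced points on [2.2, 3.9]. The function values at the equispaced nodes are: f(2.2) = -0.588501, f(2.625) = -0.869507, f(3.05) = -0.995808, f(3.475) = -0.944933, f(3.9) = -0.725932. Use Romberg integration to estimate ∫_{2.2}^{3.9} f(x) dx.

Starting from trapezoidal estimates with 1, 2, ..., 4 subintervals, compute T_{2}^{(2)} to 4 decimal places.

T_{0}^{(0)} (trapezoid, 1 panel, h=1.7000): -1.117268
T_{1}^{(0)} (trapezoid, 2 panels, h=0.8500): -1.405071
T_{2}^{(0)} (trapezoid, 4 panels, h=0.4250): -1.473672
T_{1}^{(1)} = -1.405071 + (-1.405071 − (-1.117268))/3 = -1.501005
T_{2}^{(1)} = -1.473672 + (-1.473672 − (-1.405071))/3 = -1.496539
T_{2}^{(2)} = -1.496539 + (-1.496539 − (-1.501005))/15 = -1.496241

-1.4962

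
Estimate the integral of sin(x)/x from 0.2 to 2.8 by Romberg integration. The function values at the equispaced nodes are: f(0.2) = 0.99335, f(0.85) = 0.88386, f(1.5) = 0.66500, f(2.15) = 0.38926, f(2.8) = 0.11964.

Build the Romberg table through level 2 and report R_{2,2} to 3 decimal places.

1.633

R_{0,0} (trapezoid, 1 panel, h=2.6000): 1.44689
R_{1,0} (trapezoid, 2 panels, h=1.3000): 1.58794
R_{2,0} (trapezoid, 4 panels, h=0.6500): 1.62150
R_{1,1} = 1.58794 + (1.58794 − 1.44689)/3 = 1.63496
R_{2,1} = 1.62150 + (1.62150 − 1.58794)/3 = 1.63269
R_{2,2} = 1.63269 + (1.63269 − 1.63496)/15 = 1.63254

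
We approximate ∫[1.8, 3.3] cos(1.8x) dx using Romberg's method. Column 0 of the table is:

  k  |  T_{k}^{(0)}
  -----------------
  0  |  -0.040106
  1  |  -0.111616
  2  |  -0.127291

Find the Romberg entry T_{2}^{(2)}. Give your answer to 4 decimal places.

Richardson extrapolation on the trapezoidal column (denominator 4−1=3):
T_{1}^{(1)} = (4·(-0.111616) − (-0.040106)) / 3 = -0.135453
T_{2}^{(1)} = (4·(-0.127291) − (-0.111616)) / 3 = -0.132516
T_{2}^{(2)} = (16·(-0.132516) − (-0.135453)) / 15 = -0.132320

-0.1323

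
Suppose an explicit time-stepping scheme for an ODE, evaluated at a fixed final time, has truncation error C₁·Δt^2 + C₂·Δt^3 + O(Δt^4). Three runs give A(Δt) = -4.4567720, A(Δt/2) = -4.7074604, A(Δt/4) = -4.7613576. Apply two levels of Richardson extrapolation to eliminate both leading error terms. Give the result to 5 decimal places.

-4.77765

First eliminate the Δt^2 term (factor 2^2 = 4):
  B₁ = (4·(-4.7074604) − (-4.4567720))/3 = -4.7910232
  B₂ = (4·(-4.7613576) − (-4.7074604))/3 = -4.7793233
Then eliminate the Δt^3 term (factor 2^3 = 8):
  (8·(-4.7793233) − (-4.7910232))/7 = -4.7776519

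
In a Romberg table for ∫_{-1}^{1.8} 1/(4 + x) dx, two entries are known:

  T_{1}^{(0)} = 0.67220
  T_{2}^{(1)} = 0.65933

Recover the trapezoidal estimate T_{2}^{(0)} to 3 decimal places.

From T_{2}^{(1)} = (4·T_{2}^{(0)} − T_{1}^{(0)})/3, solve for T_{2}^{(0)}:
4·T_{2}^{(0)} = 3·0.65933 + 0.67220 = 2.65019
T_{2}^{(0)} = 0.66255

0.663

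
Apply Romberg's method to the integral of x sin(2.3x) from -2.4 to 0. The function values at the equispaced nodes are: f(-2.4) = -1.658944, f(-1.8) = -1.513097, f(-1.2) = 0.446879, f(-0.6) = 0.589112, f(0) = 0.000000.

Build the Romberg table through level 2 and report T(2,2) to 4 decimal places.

-0.9551

T(0,0) (trapezoid, 1 panel, h=2.4000): -1.990733
T(1,0) (trapezoid, 2 panels, h=1.2000): -0.459112
T(2,0) (trapezoid, 4 panels, h=0.6000): -0.783947
T(1,1) = -0.459112 + (-0.459112 − (-1.990733))/3 = 0.051428
T(2,1) = -0.783947 + (-0.783947 − (-0.459112))/3 = -0.892225
T(2,2) = -0.892225 + (-0.892225 − 0.051428)/15 = -0.955135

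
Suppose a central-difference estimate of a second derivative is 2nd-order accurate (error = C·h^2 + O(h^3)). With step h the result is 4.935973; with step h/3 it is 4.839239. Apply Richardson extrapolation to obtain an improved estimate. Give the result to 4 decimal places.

4.8271

Extrapolated value = (9·A(h/3) − A(h)) / (9 − 1)
= (9·4.839239 − 4.935973) / 8
= 38.617178 / 8 = 4.827147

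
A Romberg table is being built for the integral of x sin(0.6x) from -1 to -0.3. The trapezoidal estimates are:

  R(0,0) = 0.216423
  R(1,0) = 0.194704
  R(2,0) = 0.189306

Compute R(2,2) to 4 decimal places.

R(1,1) = (4·0.194704 − 0.216423) / 3 = 0.187464
R(2,1) = 0.189306 + (0.189306 − 0.194704)/3 = 0.187507
R(2,2) = 0.187507 + (0.187507 − 0.187464)/15 = 0.187510
(Column j=1 coincides with Simpson's rule on the same nodes.)

0.1875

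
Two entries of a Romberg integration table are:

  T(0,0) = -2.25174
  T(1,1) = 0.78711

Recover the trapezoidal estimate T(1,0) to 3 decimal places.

0.027

From T(1,1) = (4·T(1,0) − T(0,0))/3, solve for T(1,0):
4·T(1,0) = 3·0.78711 + (-2.25174) = 0.10959
T(1,0) = 0.02740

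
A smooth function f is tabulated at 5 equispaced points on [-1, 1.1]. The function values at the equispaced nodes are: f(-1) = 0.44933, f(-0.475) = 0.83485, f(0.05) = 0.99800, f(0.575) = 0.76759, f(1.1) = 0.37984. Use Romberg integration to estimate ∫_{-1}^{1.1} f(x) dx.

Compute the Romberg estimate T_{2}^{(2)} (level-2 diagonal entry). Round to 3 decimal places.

1.611

T_{0}^{(0)} (trapezoid, 1 panel, h=2.1000): 0.87063
T_{1}^{(0)} (trapezoid, 2 panels, h=1.0500): 1.48321
T_{2}^{(0)} (trapezoid, 4 panels, h=0.5250): 1.58289
T_{1}^{(1)} = 1.48321 + (1.48321 − 0.87063)/3 = 1.68740
T_{2}^{(1)} = 1.58289 + (1.58289 − 1.48321)/3 = 1.61612
T_{2}^{(2)} = 1.61612 + (1.61612 − 1.68740)/15 = 1.61137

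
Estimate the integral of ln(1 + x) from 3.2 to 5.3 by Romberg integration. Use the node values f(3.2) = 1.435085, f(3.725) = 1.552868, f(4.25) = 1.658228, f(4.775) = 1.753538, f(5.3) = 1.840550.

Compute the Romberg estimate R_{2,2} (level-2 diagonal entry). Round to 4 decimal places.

R_{0,0} (trapezoid, 1 panel, h=2.1000): 3.439417
R_{1,0} (trapezoid, 2 panels, h=1.0500): 3.460848
R_{2,0} (trapezoid, 4 panels, h=0.5250): 3.466287
R_{1,1} = 3.460848 + (3.460848 − 3.439417)/3 = 3.467992
R_{2,1} = 3.466287 + (3.466287 − 3.460848)/3 = 3.468100
R_{2,2} = 3.468100 + (3.468100 − 3.467992)/15 = 3.468107

3.4681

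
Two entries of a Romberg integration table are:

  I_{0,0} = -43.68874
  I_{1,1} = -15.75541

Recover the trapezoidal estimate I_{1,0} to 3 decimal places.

-22.739

From I_{1,1} = (4·I_{1,0} − I_{0,0})/3, solve for I_{1,0}:
4·I_{1,0} = 3·(-15.75541) + (-43.68874) = -90.95497
I_{1,0} = -22.73874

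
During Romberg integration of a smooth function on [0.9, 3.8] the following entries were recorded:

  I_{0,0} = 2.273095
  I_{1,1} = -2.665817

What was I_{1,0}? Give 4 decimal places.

From I_{1,1} = (4·I_{1,0} − I_{0,0})/3, solve for I_{1,0}:
4·I_{1,0} = 3·(-2.665817) + 2.273095 = -5.724356
I_{1,0} = -1.431089

-1.4311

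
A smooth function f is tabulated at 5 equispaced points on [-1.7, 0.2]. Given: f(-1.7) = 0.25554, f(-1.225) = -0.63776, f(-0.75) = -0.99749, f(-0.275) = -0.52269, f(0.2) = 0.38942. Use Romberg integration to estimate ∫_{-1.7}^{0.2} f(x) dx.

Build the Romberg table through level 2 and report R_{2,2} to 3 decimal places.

-0.941

R_{0,0} (trapezoid, 1 panel, h=1.9000): 0.61271
R_{1,0} (trapezoid, 2 panels, h=0.9500): -0.64126
R_{2,0} (trapezoid, 4 panels, h=0.4750): -0.87184
R_{1,1} = -0.64126 + (-0.64126 − 0.61271)/3 = -1.05925
R_{2,1} = -0.87184 + (-0.87184 − (-0.64126))/3 = -0.94870
R_{2,2} = -0.94870 + (-0.94870 − (-1.05925))/15 = -0.94133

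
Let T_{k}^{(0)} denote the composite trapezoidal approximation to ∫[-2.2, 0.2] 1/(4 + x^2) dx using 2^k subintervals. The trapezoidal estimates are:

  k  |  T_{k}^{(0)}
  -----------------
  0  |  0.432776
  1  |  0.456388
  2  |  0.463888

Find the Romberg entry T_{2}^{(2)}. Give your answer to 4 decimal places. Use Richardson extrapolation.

0.4665

T_{1}^{(1)} = 0.456388 + (0.456388 − 0.432776)/3 = 0.464259
T_{2}^{(1)} = (4·0.463888 − 0.456388) / 3 = 0.466388
T_{2}^{(2)} = (16·0.466388 − 0.464259) / 15 = 0.466530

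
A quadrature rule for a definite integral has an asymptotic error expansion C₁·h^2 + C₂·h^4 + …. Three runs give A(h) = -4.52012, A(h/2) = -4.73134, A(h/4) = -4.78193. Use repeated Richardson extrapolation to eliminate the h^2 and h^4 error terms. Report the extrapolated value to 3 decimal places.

First eliminate the h^2 term (factor 2^2 = 4):
  B₁ = (4·(-4.73134) − (-4.52012))/3 = -4.80175
  B₂ = (4·(-4.78193) − (-4.73134))/3 = -4.79879
Then eliminate the h^4 term (factor 2^4 = 16):
  (16·(-4.79879) − (-4.80175))/15 = -4.79859

-4.799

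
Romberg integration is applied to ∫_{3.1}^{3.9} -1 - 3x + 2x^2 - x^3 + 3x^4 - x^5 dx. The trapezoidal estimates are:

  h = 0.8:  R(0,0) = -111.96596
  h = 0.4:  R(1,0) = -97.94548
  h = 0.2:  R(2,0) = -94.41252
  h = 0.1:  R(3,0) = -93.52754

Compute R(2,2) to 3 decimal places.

Richardson extrapolation on the trapezoidal column (denominator 4−1=3):
R(1,1) = -97.94548 + (-97.94548 − (-111.96596))/3 = -93.27199
R(2,1) = (4·(-94.41252) − (-97.94548)) / 3 = -93.23487
R(2,2) = -93.23487 + (-93.23487 − (-93.27199))/15 = -93.23240

-93.232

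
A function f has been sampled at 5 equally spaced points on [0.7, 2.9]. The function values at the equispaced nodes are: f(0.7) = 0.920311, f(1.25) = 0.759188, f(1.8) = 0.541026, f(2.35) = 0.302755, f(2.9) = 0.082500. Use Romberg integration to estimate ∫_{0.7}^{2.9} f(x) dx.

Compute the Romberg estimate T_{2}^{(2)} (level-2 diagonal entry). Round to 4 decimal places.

T_{0}^{(0)} (trapezoid, 1 panel, h=2.2000): 1.103092
T_{1}^{(0)} (trapezoid, 2 panels, h=1.1000): 1.146675
T_{2}^{(0)} (trapezoid, 4 panels, h=0.5500): 1.157406
T_{1}^{(1)} = 1.146675 + (1.146675 − 1.103092)/3 = 1.161203
T_{2}^{(1)} = 1.157406 + (1.157406 − 1.146675)/3 = 1.160983
T_{2}^{(2)} = 1.160983 + (1.160983 − 1.161203)/15 = 1.160968

1.1610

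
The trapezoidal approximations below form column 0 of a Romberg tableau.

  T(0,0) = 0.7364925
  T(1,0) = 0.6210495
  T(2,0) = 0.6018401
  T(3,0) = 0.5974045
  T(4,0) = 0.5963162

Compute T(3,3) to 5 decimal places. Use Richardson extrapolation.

0.59595

Richardson extrapolation on the trapezoidal column (denominator 4−1=3):
T(1,1) = (4·0.6210495 − 0.7364925) / 3 = 0.5825685
T(2,1) = 0.6018401 + (0.6018401 − 0.6210495)/3 = 0.5954370
T(3,1) = (4·0.5974045 − 0.6018401) / 3 = 0.5959260
T(2,2) = 0.5954370 + (0.5954370 − 0.5825685)/15 = 0.5962949
T(3,2) = (16·0.5959260 − 0.5954370) / 15 = 0.5959586
T(3,3) = 0.5959586 + (0.5959586 − 0.5962949)/63 = 0.5959533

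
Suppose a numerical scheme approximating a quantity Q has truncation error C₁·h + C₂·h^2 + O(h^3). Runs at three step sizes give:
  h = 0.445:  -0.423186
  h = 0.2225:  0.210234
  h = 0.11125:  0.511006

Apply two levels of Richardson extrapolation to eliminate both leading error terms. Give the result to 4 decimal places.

First eliminate the h term (factor 2^1 = 2):
  B₁ = (2·0.210234 − (-0.423186))/1 = 0.843654
  B₂ = (2·0.511006 − 0.210234)/1 = 0.811778
Then eliminate the h^2 term (factor 2^2 = 4):
  (4·0.811778 − 0.843654)/3 = 0.801153

0.8012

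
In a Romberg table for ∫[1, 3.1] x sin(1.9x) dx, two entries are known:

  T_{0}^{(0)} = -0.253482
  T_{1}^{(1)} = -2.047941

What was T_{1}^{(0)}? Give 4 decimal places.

From T_{1}^{(1)} = (4·T_{1}^{(0)} − T_{0}^{(0)})/3, solve for T_{1}^{(0)}:
4·T_{1}^{(0)} = 3·(-2.047941) + (-0.253482) = -6.397305
T_{1}^{(0)} = -1.599326

-1.5993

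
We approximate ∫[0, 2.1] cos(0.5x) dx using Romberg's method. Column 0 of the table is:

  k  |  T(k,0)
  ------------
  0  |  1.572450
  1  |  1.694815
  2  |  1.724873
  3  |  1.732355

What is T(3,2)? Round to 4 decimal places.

Richardson extrapolation on the trapezoidal column (denominator 4−1=3):
T(2,1) = 1.724873 + (1.724873 − 1.694815)/3 = 1.734892
T(3,1) = (4·1.732355 − 1.724873) / 3 = 1.734849
T(3,2) = 1.734849 + (1.734849 − 1.734892)/15 = 1.734846

1.7348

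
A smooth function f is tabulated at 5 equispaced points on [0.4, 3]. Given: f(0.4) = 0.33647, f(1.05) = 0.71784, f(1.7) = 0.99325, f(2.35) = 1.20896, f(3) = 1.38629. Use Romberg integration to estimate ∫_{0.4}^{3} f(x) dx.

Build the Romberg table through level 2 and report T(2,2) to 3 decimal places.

2.474

T(0,0) (trapezoid, 1 panel, h=2.6000): 2.23959
T(1,0) (trapezoid, 2 panels, h=1.3000): 2.41102
T(2,0) (trapezoid, 4 panels, h=0.6500): 2.45793
T(1,1) = 2.41102 + (2.41102 − 2.23959)/3 = 2.46816
T(2,1) = 2.45793 + (2.45793 − 2.41102)/3 = 2.47357
T(2,2) = 2.47357 + (2.47357 − 2.46816)/15 = 2.47393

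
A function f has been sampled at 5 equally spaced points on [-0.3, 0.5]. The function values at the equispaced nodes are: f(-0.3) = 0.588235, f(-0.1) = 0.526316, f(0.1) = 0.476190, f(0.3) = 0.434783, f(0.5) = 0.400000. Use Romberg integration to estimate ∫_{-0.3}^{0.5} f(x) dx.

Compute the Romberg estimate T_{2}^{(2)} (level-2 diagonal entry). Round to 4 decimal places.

T_{0}^{(0)} (trapezoid, 1 panel, h=0.8000): 0.395294
T_{1}^{(0)} (trapezoid, 2 panels, h=0.4000): 0.388123
T_{2}^{(0)} (trapezoid, 4 panels, h=0.2000): 0.386281
T_{1}^{(1)} = 0.388123 + (0.388123 − 0.395294)/3 = 0.385733
T_{2}^{(1)} = 0.386281 + (0.386281 − 0.388123)/3 = 0.385667
T_{2}^{(2)} = 0.385667 + (0.385667 − 0.385733)/15 = 0.385663

0.3857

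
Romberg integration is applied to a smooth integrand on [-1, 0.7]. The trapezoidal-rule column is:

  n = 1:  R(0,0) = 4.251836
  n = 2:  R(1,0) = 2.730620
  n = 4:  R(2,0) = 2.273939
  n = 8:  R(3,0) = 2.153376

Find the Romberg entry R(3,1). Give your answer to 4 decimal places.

Richardson extrapolation on the trapezoidal column (denominator 4−1=3):
R(3,1) = (4·2.153376 − 2.273939) / 3 = 2.113188

2.1132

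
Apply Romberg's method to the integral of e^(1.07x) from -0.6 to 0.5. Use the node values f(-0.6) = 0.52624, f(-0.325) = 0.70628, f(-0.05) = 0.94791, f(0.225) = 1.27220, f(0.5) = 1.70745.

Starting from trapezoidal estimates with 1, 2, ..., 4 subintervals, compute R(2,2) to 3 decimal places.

1.104

R(0,0) (trapezoid, 1 panel, h=1.1000): 1.22853
R(1,0) (trapezoid, 2 panels, h=0.5500): 1.13562
R(2,0) (trapezoid, 4 panels, h=0.2750): 1.11189
R(1,1) = 1.13562 + (1.13562 − 1.22853)/3 = 1.10465
R(2,1) = 1.11189 + (1.11189 − 1.13562)/3 = 1.10398
R(2,2) = 1.10398 + (1.10398 − 1.10465)/15 = 1.10394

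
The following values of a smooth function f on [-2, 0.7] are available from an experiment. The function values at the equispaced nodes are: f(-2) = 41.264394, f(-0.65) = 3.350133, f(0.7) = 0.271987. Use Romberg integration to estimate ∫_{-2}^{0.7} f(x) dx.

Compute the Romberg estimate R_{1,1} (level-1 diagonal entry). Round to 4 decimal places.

R_{0,0} (trapezoid, 1 panel, h=2.7000): 56.074114
R_{1,0} (trapezoid, 2 panels, h=1.3500): 32.559737
R_{1,1} = 32.559737 + (32.559737 − 56.074114)/3 = 24.721611

24.7216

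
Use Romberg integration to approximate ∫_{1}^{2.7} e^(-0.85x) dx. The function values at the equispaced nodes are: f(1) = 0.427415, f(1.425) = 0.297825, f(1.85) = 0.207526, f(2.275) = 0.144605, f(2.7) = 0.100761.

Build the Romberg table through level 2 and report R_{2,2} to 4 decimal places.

0.3843

R_{0,0} (trapezoid, 1 panel, h=1.7000): 0.448950
R_{1,0} (trapezoid, 2 panels, h=0.8500): 0.400872
R_{2,0} (trapezoid, 4 panels, h=0.4250): 0.388469
R_{1,1} = 0.400872 + (0.400872 − 0.448950)/3 = 0.384846
R_{2,1} = 0.388469 + (0.388469 − 0.400872)/3 = 0.384335
R_{2,2} = 0.384335 + (0.384335 − 0.384846)/15 = 0.384301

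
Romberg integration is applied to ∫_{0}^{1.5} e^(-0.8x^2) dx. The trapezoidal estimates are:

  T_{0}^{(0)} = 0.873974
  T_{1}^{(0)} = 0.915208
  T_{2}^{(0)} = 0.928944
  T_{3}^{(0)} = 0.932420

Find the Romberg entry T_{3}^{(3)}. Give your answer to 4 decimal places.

0.9336

T_{1}^{(1)} = (4·0.915208 − 0.873974) / 3 = 0.928953
T_{2}^{(1)} = (4·0.928944 − 0.915208) / 3 = 0.933523
T_{3}^{(1)} = (4·0.932420 − 0.928944) / 3 = 0.933579
T_{2}^{(2)} = 0.933523 + (0.933523 − 0.928953)/15 = 0.933828
T_{3}^{(2)} = 0.933579 + (0.933579 − 0.933523)/15 = 0.933583
T_{3}^{(3)} = (64·0.933583 − 0.933828) / 63 = 0.933579
(Column j=1 coincides with Simpson's rule on the same nodes.)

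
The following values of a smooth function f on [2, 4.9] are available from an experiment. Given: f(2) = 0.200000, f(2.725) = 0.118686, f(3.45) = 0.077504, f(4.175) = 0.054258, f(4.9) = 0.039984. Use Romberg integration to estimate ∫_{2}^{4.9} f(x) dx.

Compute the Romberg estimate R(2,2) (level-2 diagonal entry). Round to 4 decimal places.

0.2624

R(0,0) (trapezoid, 1 panel, h=2.9000): 0.347977
R(1,0) (trapezoid, 2 panels, h=1.4500): 0.286369
R(2,0) (trapezoid, 4 panels, h=0.7250): 0.268569
R(1,1) = 0.286369 + (0.286369 − 0.347977)/3 = 0.265833
R(2,1) = 0.268569 + (0.268569 − 0.286369)/3 = 0.262636
R(2,2) = 0.262636 + (0.262636 − 0.265833)/15 = 0.262423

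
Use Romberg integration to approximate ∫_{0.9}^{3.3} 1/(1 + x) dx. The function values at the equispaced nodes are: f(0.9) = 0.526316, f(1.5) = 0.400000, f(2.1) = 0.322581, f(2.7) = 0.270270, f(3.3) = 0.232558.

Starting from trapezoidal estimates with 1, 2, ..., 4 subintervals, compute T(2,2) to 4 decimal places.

0.8168

T(0,0) (trapezoid, 1 panel, h=2.4000): 0.910649
T(1,0) (trapezoid, 2 panels, h=1.2000): 0.842422
T(2,0) (trapezoid, 4 panels, h=0.6000): 0.823373
T(1,1) = 0.842422 + (0.842422 − 0.910649)/3 = 0.819680
T(2,1) = 0.823373 + (0.823373 − 0.842422)/3 = 0.817023
T(2,2) = 0.817023 + (0.817023 − 0.819680)/15 = 0.816846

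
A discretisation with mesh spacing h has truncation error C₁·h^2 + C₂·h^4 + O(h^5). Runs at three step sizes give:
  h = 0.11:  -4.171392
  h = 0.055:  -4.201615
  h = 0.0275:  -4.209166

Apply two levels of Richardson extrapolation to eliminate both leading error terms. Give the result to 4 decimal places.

First eliminate the h^2 term (factor 2^2 = 4):
  B₁ = (4·(-4.201615) − (-4.171392))/3 = -4.211689
  B₂ = (4·(-4.209166) − (-4.201615))/3 = -4.211683
Then eliminate the h^4 term (factor 2^4 = 16):
  (16·(-4.211683) − (-4.211689))/15 = -4.211683

-4.2117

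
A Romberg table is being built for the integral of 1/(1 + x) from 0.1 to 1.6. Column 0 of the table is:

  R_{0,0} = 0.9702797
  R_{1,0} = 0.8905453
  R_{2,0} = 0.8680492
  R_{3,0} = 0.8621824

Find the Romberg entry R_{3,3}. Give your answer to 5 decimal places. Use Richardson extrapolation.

R_{1,1} = 0.8905453 + (0.8905453 − 0.9702797)/3 = 0.8639672
R_{2,1} = (4·0.8680492 − 0.8905453) / 3 = 0.8605505
R_{3,1} = 0.8621824 + (0.8621824 − 0.8680492)/3 = 0.8602268
R_{2,2} = (16·0.8605505 − 0.8639672) / 15 = 0.8603227
R_{3,2} = 0.8602268 + (0.8602268 − 0.8605505)/15 = 0.8602052
R_{3,3} = (64·0.8602052 − 0.8603227) / 63 = 0.8602033

0.86020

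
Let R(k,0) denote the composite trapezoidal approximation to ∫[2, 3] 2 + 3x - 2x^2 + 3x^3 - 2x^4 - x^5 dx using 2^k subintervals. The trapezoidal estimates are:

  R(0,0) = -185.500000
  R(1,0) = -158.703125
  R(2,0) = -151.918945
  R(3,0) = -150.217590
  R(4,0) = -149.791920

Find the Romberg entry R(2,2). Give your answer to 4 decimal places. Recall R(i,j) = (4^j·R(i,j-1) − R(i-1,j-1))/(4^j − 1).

-149.6500

Richardson extrapolation on the trapezoidal column (denominator 4−1=3):
R(1,1) = (4·(-158.703125) − (-185.500000)) / 3 = -149.770833
R(2,1) = (4·(-151.918945) − (-158.703125)) / 3 = -149.657552
R(2,2) = (16·(-149.657552) − (-149.770833)) / 15 = -149.650000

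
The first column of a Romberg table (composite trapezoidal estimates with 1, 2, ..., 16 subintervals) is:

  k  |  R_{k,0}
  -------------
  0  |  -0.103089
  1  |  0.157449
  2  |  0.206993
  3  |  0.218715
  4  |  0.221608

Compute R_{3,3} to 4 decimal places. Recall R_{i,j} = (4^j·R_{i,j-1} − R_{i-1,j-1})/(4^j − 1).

Richardson extrapolation on the trapezoidal column (denominator 4−1=3):
R_{1,1} = (4·0.157449 − (-0.103089)) / 3 = 0.244295
R_{2,1} = 0.206993 + (0.206993 − 0.157449)/3 = 0.223508
R_{3,1} = (4·0.218715 − 0.206993) / 3 = 0.222622
R_{2,2} = (16·0.223508 − 0.244295) / 15 = 0.222122
R_{3,2} = (16·0.222622 − 0.223508) / 15 = 0.222563
R_{3,3} = (64·0.222563 − 0.222122) / 63 = 0.222570

0.2226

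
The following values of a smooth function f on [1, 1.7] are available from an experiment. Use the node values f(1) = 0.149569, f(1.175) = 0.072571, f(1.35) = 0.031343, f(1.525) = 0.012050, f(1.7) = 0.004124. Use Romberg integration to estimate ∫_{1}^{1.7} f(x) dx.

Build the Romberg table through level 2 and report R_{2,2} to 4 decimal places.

0.0324

R_{0,0} (trapezoid, 1 panel, h=0.7000): 0.053793
R_{1,0} (trapezoid, 2 panels, h=0.3500): 0.037866
R_{2,0} (trapezoid, 4 panels, h=0.1750): 0.033742
R_{1,1} = 0.037866 + (0.037866 − 0.053793)/3 = 0.032557
R_{2,1} = 0.033742 + (0.033742 − 0.037866)/3 = 0.032367
R_{2,2} = 0.032367 + (0.032367 − 0.032557)/15 = 0.032354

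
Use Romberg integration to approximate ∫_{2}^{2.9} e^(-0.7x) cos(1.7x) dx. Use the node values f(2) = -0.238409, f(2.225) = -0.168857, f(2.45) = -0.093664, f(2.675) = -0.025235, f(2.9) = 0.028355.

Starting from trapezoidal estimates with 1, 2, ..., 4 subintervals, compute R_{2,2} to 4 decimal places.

-0.0881

R_{0,0} (trapezoid, 1 panel, h=0.9000): -0.094524
R_{1,0} (trapezoid, 2 panels, h=0.4500): -0.089411
R_{2,0} (trapezoid, 4 panels, h=0.2250): -0.088376
R_{1,1} = -0.089411 + (-0.089411 − (-0.094524))/3 = -0.087707
R_{2,1} = -0.088376 + (-0.088376 − (-0.089411))/3 = -0.088031
R_{2,2} = -0.088031 + (-0.088031 − (-0.087707))/15 = -0.088053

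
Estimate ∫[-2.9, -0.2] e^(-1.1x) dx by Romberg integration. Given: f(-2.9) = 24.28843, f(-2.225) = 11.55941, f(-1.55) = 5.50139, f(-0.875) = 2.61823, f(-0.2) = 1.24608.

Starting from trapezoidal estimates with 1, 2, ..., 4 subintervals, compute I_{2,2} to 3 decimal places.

I_{0,0} (trapezoid, 1 panel, h=2.7000): 34.47159
I_{1,0} (trapezoid, 2 panels, h=1.3500): 24.66267
I_{2,0} (trapezoid, 4 panels, h=0.6750): 21.90124
I_{1,1} = 24.66267 + (24.66267 − 34.47159)/3 = 21.39303
I_{2,1} = 21.90124 + (21.90124 − 24.66267)/3 = 20.98076
I_{2,2} = 20.98076 + (20.98076 − 21.39303)/15 = 20.95328

20.953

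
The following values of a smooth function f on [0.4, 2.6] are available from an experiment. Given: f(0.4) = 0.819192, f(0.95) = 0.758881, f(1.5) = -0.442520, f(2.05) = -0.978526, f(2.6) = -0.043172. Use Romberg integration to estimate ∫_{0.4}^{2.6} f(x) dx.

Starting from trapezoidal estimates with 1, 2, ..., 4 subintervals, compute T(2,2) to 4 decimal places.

-0.1688

T(0,0) (trapezoid, 1 panel, h=2.2000): 0.853622
T(1,0) (trapezoid, 2 panels, h=1.1000): -0.059961
T(2,0) (trapezoid, 4 panels, h=0.5500): -0.150785
T(1,1) = -0.059961 + (-0.059961 − 0.853622)/3 = -0.364489
T(2,1) = -0.150785 + (-0.150785 − (-0.059961))/3 = -0.181060
T(2,2) = -0.181060 + (-0.181060 − (-0.364489))/15 = -0.168831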